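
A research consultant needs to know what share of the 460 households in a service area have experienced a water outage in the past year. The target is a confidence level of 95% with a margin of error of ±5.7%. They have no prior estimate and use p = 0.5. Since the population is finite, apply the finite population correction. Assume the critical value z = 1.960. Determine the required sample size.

Unadjusted: n₀ = 1.960² × 0.50 × 0.50 / 0.057² ≈ 295.60, so n₀ = 296.
Finite population correction with N = 460: n = n₀ / (1 + (n₀−1)/N) = 296 / (1 + 295/460) = 296 / 1.6413 ≈ 180.34.
Rounding up, n = 181.

181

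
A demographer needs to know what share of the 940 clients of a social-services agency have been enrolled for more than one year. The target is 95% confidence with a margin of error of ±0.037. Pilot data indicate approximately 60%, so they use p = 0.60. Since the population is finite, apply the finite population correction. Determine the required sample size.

For 95% confidence, z = 1.960.
Unadjusted: n₀ = 1.960² × 0.60 × 0.40 / 0.037² ≈ 673.47, so n₀ = 674.
Finite population correction with N = 940: n = n₀ / (1 + (n₀−1)/N) = 674 / (1 + 673/940) = 674 / 1.7160 ≈ 392.78.
Rounding up, n = 393.

393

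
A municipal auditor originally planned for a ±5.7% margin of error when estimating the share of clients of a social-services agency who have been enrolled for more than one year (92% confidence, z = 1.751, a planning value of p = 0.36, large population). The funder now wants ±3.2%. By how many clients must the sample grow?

At ±5.7%: n = 1.751² × 0.2304 / 0.057² ≈ 217.42 → 218.
At ±3.2%: n = 1.751² × 0.2304 / 0.032² ≈ 689.85 → 690.
Additional respondents: 690 − 218 = 472.

472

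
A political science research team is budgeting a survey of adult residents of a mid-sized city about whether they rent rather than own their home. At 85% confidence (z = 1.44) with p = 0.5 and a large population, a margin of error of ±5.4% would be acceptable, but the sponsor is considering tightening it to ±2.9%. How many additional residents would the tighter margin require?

439

At ±5.4%: n = 1.44² × 0.2500 / 0.054² ≈ 177.78 → 178.
At ±2.9%: n = 1.44² × 0.2500 / 0.029² ≈ 616.41 → 617.
Additional respondents: 617 − 178 = 439.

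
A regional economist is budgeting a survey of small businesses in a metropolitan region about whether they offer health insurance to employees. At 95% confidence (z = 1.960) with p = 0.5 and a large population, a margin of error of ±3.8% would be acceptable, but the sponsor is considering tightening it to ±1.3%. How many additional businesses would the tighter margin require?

5017

At ±3.8%: n = 1.960² × 0.2500 / 0.038² ≈ 665.10 → 666.
At ±1.3%: n = 1.960² × 0.2500 / 0.013² ≈ 5682.84 → 5683.
Additional respondents: 5683 − 666 = 5017.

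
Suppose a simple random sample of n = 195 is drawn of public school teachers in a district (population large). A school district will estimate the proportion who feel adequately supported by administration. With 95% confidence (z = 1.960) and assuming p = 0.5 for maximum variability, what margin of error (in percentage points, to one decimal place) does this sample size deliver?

SE(p̂) = √[p(1−p)/n] = √[0.2500/195] = 0.03581.
E = z × SE = 1.960 × 0.03581 = 0.07018, or 7.0 percentage points.

7.0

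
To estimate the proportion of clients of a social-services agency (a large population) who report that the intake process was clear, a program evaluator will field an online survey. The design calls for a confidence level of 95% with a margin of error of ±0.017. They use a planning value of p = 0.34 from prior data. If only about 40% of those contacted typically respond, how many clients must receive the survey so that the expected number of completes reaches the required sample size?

7458

For 95% confidence, z = 1.960.
Completed interviews needed: n₀ = 1.960² × 0.2244 / 0.017² ≈ 2982.89 → 2983.
At a 40% response rate, contacts needed = 2983 / 0.40 ≈ 7457.50 → 7458.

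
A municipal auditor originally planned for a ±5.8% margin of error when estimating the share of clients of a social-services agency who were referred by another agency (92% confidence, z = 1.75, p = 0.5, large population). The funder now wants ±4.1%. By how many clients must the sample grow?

At ±5.8%: n = 1.75² × 0.2500 / 0.058² ≈ 227.59 → 228.
At ±4.1%: n = 1.75² × 0.2500 / 0.041² ≈ 455.46 → 456.
Additional respondents: 456 − 228 = 228.

228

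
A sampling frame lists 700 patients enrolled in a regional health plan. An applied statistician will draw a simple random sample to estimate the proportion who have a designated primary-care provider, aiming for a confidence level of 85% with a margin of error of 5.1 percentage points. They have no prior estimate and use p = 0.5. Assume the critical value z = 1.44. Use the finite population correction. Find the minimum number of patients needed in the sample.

Unadjusted: n₀ = 1.44² × 0.50 × 0.50 / 0.051² ≈ 199.31, so n₀ = 200.
Finite population correction with N = 700: n = n₀ / (1 + (n₀−1)/N) = 200 / (1 + 199/700) = 200 / 1.2843 ≈ 155.73.
Rounding up, n = 156.

156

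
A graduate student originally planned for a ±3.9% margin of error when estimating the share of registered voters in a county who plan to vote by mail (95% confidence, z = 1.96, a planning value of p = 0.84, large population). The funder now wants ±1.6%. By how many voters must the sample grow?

At ±3.9%: n = 1.96² × 0.1344 / 0.039² ≈ 339.45 → 340.
At ±1.6%: n = 1.96² × 0.1344 / 0.016² ≈ 2016.84 → 2017.
Additional respondents: 2017 − 340 = 1677.

1677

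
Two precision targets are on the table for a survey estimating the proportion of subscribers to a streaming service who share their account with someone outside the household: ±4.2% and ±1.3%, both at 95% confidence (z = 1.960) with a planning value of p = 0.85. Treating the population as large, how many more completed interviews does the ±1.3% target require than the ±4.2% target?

2621

At ±4.2%: n = 1.960² × 0.1275 / 0.042² ≈ 277.67 → 278.
At ±1.3%: n = 1.960² × 0.1275 / 0.013² ≈ 2898.25 → 2899.
Additional respondents: 2899 − 278 = 2621.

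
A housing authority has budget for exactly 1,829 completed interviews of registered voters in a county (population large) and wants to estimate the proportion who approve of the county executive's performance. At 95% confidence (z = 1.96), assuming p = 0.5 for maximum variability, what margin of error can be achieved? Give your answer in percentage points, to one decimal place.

2.3

SE(p̂) = √[p(1−p)/n] = √[0.2500/1829] = 0.01169.
E = z × SE = 1.96 × 0.01169 = 0.02291, or 2.3 percentage points.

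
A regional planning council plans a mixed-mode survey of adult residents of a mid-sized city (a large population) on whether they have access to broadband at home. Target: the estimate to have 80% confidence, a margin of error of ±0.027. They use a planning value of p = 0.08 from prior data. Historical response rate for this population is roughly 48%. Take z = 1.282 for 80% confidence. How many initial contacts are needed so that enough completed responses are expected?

346

Completed interviews needed: n₀ = 1.282² × 0.0736 / 0.027² ≈ 165.93 → 166.
At a 48% response rate, contacts needed = 166 / 0.48 ≈ 345.83 → 346.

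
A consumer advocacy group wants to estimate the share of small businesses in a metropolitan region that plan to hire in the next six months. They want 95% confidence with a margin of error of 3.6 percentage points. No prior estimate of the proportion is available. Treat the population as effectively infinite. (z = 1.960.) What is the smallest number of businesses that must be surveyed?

742

With no prior estimate, use p = 0.5, giving p(1−p) = 0.25.
n = z²·p(1−p)/E² = 1.960² × 0.2500 / 0.036² = 3.8416 × 0.2500 / 0.001296 ≈ 741.05.
Rounding up gives n = 742.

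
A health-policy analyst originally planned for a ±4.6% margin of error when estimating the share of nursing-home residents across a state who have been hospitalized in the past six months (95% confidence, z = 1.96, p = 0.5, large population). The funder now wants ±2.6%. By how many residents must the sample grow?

At ±4.6%: n = 1.96² × 0.2500 / 0.046² ≈ 453.88 → 454.
At ±2.6%: n = 1.96² × 0.2500 / 0.026² ≈ 1420.71 → 1421.
Additional respondents: 1421 − 454 = 967.

967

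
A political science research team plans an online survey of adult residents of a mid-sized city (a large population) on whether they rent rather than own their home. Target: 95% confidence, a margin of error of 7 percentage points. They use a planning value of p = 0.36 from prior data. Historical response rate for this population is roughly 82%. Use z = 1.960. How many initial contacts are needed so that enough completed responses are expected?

221

Completed interviews needed: n₀ = 1.960² × 0.2304 / 0.070² ≈ 180.63 → 181.
At an 82% response rate, contacts needed = 181 / 0.82 ≈ 220.73 → 221.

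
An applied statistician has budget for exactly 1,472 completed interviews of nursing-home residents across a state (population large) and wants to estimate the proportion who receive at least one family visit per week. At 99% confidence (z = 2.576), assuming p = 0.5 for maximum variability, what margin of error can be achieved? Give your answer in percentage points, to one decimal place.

SE(p̂) = √[p(1−p)/n] = √[0.2500/1472] = 0.01303.
E = z × SE = 2.576 × 0.01303 = 0.03357, or 3.4 percentage points.

3.4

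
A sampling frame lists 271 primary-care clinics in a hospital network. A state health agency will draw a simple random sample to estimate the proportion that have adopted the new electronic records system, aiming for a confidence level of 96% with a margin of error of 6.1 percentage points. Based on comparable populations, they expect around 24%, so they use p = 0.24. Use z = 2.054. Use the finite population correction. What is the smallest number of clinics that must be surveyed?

Unadjusted: n₀ = 2.054² × 0.24 × 0.76 / 0.061² ≈ 206.81, so n₀ = 207.
Finite population correction with N = 271: n = n₀ / (1 + (n₀−1)/N) = 207 / (1 + 206/271) = 207 / 1.7601 ≈ 117.60.
Rounding up, n = 118.

118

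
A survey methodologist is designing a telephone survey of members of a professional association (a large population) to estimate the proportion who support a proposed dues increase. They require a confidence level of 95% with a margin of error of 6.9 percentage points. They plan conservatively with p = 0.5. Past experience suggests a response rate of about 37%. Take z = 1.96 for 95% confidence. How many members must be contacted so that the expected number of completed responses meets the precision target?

546

Completed interviews needed: n₀ = 1.96² × 0.2500 / 0.069² ≈ 201.72 → 202.
At a 37% response rate, contacts needed = 202 / 0.37 ≈ 545.95 → 546.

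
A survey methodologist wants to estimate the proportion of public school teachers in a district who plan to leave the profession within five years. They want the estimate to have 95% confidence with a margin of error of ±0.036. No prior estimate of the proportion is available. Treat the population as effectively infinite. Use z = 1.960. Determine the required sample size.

742

With no prior estimate, use p = 0.5, giving p(1−p) = 0.25.
n = z²·p(1−p)/E² = 1.960² × 0.2500 / 0.036² = 3.8416 × 0.2500 / 0.001296 ≈ 741.05.
Rounding up gives n = 742.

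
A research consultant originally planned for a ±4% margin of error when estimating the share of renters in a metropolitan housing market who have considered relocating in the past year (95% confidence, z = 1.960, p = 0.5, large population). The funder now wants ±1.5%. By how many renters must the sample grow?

3668

At ±4%: n = 1.960² × 0.2500 / 0.040² ≈ 600.25 → 601.
At ±1.5%: n = 1.960² × 0.2500 / 0.015² ≈ 4268.44 → 4269.
Additional respondents: 4269 − 601 = 3668.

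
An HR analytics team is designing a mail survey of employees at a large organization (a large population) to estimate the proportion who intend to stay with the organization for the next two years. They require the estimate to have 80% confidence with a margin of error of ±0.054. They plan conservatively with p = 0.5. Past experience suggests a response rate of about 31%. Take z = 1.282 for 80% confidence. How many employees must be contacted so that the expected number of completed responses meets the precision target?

Completed interviews needed: n₀ = 1.282² × 0.2500 / 0.054² ≈ 140.91 → 141.
At a 31% response rate, contacts needed = 141 / 0.31 ≈ 454.84 → 455.

455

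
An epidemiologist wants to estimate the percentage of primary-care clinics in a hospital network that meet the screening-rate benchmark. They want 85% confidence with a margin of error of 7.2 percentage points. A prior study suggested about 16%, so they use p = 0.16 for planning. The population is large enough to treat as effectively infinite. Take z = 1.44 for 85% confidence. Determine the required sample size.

54

With p = 0.16, p(1−p) = 0.1344.
n = z²·p(1−p)/E² = 1.44² × 0.1344 / 0.072² = 2.0736 × 0.1344 / 0.005184 ≈ 53.76.
Rounding up gives n = 54.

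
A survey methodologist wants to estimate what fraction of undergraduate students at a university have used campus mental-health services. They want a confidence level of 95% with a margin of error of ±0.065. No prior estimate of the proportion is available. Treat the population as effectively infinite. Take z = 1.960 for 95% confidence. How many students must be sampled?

228

With no prior estimate, use p = 0.5, giving p(1−p) = 0.25.
n = z²·p(1−p)/E² = 1.960² × 0.2500 / 0.065² = 3.8416 × 0.2500 / 0.004225 ≈ 227.31.
Rounding up gives n = 228.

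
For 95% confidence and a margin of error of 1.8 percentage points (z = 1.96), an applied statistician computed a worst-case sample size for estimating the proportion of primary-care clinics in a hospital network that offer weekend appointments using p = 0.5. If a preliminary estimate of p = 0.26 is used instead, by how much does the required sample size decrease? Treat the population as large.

Conservative (p = 0.5): n = 1.96² × 0.25 / 0.018² ≈ 2964.20 → 2965.
Using p = 0.26: p(1−p) = 0.1924, so n = 1.96² × 0.1924 / 0.018² ≈ 2281.25 → 2282.
Reduction: 2965 − 2282 = 683.

683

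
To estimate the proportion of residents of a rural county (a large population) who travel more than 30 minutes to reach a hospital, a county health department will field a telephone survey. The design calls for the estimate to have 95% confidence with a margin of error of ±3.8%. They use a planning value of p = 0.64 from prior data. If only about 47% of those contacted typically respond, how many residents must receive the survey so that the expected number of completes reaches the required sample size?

1305

For 95% confidence, z = 1.960.
Completed interviews needed: n₀ = 1.960² × 0.2304 / 0.038² ≈ 612.95 → 613.
At a 47% response rate, contacts needed = 613 / 0.47 ≈ 1304.26 → 1305.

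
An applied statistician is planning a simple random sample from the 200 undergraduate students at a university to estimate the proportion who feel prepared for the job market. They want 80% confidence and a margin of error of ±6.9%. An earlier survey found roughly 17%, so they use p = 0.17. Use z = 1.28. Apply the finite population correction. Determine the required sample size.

40

Unadjusted: n₀ = 1.28² × 0.17 × 0.83 / 0.069² ≈ 48.56, so n₀ = 49.
Finite population correction with N = 200: n = n₀ / (1 + (n₀−1)/N) = 49 / (1 + 48/200) = 49 / 1.2400 ≈ 39.52.
Rounding up, n = 40.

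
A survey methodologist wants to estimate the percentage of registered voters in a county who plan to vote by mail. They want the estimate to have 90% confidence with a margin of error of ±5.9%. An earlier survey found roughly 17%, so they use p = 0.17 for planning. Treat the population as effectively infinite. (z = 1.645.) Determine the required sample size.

110

With p = 0.17, p(1−p) = 0.1411.
n = z²·p(1−p)/E² = 1.645² × 0.1411 / 0.059² = 2.7060 × 0.1411 / 0.003481 ≈ 109.69.
Rounding up gives n = 110.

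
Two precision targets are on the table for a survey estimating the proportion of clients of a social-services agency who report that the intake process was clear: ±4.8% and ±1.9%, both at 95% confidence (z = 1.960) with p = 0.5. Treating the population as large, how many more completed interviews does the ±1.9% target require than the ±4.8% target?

2244

At ±4.8%: n = 1.960² × 0.2500 / 0.048² ≈ 416.84 → 417.
At ±1.9%: n = 1.960² × 0.2500 / 0.019² ≈ 2660.39 → 2661.
Additional respondents: 2661 − 417 = 2244.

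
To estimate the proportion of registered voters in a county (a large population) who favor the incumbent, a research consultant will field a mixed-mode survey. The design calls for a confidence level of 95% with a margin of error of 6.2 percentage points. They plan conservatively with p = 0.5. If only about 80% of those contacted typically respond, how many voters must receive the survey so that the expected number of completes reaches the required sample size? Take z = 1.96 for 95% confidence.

313

Completed interviews needed: n₀ = 1.96² × 0.2500 / 0.062² ≈ 249.84 → 250.
At an 80% response rate, contacts needed = 250 / 0.80 ≈ 312.50 → 313.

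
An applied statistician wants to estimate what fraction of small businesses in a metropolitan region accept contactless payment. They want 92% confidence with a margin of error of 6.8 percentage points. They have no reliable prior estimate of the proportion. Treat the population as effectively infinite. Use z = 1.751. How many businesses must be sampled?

166

With no prior estimate, use p = 0.5, giving p(1−p) = 0.25.
n = z²·p(1−p)/E² = 1.751² × 0.2500 / 0.068² = 3.0660 × 0.2500 / 0.004624 ≈ 165.77.
Rounding up gives n = 166.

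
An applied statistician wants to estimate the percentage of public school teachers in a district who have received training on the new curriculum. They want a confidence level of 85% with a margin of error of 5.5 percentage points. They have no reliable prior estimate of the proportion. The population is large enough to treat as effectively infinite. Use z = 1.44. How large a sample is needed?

172

With no prior estimate, use p = 0.5, giving p(1−p) = 0.25.
n = z²·p(1−p)/E² = 1.44² × 0.2500 / 0.055² = 2.0736 × 0.2500 / 0.003025 ≈ 171.37.
Rounding up gives n = 172.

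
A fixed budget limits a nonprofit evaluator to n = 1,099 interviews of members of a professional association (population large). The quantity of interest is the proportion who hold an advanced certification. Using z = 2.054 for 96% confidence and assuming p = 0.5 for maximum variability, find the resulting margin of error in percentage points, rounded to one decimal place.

3.1

SE(p̂) = √[p(1−p)/n] = √[0.2500/1099] = 0.01508.
E = z × SE = 2.054 × 0.01508 = 0.03098, or 3.1 percentage points.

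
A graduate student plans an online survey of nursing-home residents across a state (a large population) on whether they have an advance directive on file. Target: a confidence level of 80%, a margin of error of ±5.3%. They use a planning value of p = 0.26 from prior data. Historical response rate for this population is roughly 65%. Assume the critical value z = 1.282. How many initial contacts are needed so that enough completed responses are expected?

174

Completed interviews needed: n₀ = 1.282² × 0.1924 / 0.053² ≈ 112.57 → 113.
At a 65% response rate, contacts needed = 113 / 0.65 ≈ 173.85 → 174.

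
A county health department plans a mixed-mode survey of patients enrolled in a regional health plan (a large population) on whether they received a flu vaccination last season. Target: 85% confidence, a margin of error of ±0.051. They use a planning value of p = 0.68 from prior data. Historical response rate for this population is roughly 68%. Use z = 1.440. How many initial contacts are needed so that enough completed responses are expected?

256

Completed interviews needed: n₀ = 1.440² × 0.2176 / 0.051² ≈ 173.48 → 174.
At a 68% response rate, contacts needed = 174 / 0.68 ≈ 255.88 → 256.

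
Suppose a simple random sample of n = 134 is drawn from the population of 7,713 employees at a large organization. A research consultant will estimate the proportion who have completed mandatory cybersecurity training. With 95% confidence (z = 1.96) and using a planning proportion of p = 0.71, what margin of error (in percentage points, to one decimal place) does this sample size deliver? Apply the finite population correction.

Finite-population factor: (N−n)/(N−1) = (7713−134)/(7713−1) = 0.9828.
SE(p̂) = √[p(1−p)/n · (N−n)/(N−1)] = √[0.2059/134 × 0.9828] = 0.03886.
E = z × SE = 1.96 × 0.03886 = 0.07616 ≈ 7.6 percentage points.

7.6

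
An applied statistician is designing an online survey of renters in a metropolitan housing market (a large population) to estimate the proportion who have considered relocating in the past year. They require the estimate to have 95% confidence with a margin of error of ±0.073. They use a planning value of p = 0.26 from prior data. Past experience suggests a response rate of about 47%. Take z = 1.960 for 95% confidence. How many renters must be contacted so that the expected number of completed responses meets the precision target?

296

Completed interviews needed: n₀ = 1.960² × 0.1924 / 0.073² ≈ 138.70 → 139.
At a 47% response rate, contacts needed = 139 / 0.47 ≈ 295.74 → 296.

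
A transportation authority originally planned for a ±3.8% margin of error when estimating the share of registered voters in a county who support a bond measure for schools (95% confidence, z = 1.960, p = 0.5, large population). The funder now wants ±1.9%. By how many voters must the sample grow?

At ±3.8%: n = 1.960² × 0.2500 / 0.038² ≈ 665.10 → 666.
At ±1.9%: n = 1.960² × 0.2500 / 0.019² ≈ 2660.39 → 2661.
Additional respondents: 2661 − 666 = 1995.

1995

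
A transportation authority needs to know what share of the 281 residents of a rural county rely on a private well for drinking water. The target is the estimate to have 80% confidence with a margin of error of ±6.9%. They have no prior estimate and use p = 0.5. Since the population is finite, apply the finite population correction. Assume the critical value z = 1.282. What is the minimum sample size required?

67

Unadjusted: n₀ = 1.282² × 0.50 × 0.50 / 0.069² ≈ 86.30, so n₀ = 87.
Finite population correction with N = 281: n = n₀ / (1 + (n₀−1)/N) = 87 / (1 + 86/281) = 87 / 1.3060 ≈ 66.61.
Rounding up, n = 67.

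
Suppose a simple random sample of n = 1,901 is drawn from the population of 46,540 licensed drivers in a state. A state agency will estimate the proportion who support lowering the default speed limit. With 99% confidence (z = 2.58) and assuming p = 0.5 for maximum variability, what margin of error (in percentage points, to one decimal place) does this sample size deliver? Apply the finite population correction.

2.9

Finite-population factor: (N−n)/(N−1) = (46540−1901)/(46540−1) = 0.9592.
SE(p̂) = √[p(1−p)/n · (N−n)/(N−1)] = √[0.2500/1901 × 0.9592] = 0.01123.
E = z × SE = 2.58 × 0.01123 = 0.02898 ≈ 2.9 percentage points.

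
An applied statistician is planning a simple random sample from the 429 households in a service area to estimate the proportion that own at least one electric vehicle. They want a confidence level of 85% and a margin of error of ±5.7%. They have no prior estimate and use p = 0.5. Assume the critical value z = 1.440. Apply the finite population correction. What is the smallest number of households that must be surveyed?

Unadjusted: n₀ = 1.440² × 0.50 × 0.50 / 0.057² ≈ 159.56, so n₀ = 160.
Finite population correction with N = 429: n = n₀ / (1 + (n₀−1)/N) = 160 / (1 + 159/429) = 160 / 1.3706 ≈ 116.73.
Rounding up, n = 117.

117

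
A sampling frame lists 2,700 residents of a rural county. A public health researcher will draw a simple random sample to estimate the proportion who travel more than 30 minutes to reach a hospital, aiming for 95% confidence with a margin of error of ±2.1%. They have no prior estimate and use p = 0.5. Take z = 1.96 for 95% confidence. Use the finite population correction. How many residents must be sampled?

Unadjusted: n₀ = 1.96² × 0.50 × 0.50 / 0.021² ≈ 2177.78, so n₀ = 2178.
Finite population correction with N = 2,700: n = n₀ / (1 + (n₀−1)/N) = 2178 / (1 + 2177/2700) = 2178 / 1.8063 ≈ 1205.78.
Rounding up, n = 1206.

1206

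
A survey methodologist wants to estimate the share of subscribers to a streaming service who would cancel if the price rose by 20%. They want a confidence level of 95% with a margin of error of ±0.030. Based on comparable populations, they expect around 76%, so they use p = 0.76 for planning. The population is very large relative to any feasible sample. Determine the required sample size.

779

For 95% confidence, z = 1.960.
With p = 0.76, p(1−p) = 0.1824.
n = z²·p(1−p)/E² = 1.960² × 0.1824 / 0.030² = 3.8416 × 0.1824 / 0.000900 ≈ 778.56.
Rounding up gives n = 779.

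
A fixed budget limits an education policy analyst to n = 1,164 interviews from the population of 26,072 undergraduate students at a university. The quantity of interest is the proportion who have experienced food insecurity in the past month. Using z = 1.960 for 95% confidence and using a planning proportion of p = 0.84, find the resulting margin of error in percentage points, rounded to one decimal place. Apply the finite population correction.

Finite-population factor: (N−n)/(N−1) = (26072−1164)/(26072−1) = 0.9554.
SE(p̂) = √[p(1−p)/n · (N−n)/(N−1)] = √[0.1344/1164 × 0.9554] = 0.01050.
E = z × SE = 1.960 × 0.01050 = 0.02059 ≈ 2.1 percentage points.

2.1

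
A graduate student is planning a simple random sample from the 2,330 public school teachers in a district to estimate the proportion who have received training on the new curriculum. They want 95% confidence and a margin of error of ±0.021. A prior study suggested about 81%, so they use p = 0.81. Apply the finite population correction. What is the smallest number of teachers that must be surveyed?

852

For 95% confidence, z = 1.96.
Unadjusted: n₀ = 1.96² × 0.81 × 0.19 / 0.021² ≈ 1340.64, so n₀ = 1341.
Finite population correction with N = 2,330: n = n₀ / (1 + (n₀−1)/N) = 1341 / (1 + 1340/2330) = 1341 / 1.5751 ≈ 851.37.
Rounding up, n = 852.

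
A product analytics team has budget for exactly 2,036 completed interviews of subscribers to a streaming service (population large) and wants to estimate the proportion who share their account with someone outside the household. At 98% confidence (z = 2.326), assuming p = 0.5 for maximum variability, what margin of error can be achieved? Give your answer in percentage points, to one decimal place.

SE(p̂) = √[p(1−p)/n] = √[0.2500/2036] = 0.01108.
E = z × SE = 2.326 × 0.01108 = 0.02577, or 2.6 percentage points.

2.6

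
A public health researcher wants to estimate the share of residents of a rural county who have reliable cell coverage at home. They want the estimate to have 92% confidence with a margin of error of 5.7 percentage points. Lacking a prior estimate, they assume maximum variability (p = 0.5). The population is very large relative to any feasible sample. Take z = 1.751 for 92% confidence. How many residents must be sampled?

With p = 0.5, p(1−p) = 0.25.
n = z²·p(1−p)/E² = 1.751² × 0.2500 / 0.057² = 3.0660 × 0.2500 / 0.003249 ≈ 235.92.
Rounding up gives n = 236.

236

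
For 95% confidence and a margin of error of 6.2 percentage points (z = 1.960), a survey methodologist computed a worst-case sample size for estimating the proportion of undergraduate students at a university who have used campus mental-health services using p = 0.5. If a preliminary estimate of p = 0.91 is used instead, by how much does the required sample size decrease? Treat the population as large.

Conservative (p = 0.5): n = 1.960² × 0.25 / 0.062² ≈ 249.84 → 250.
Using p = 0.91: p(1−p) = 0.0819, so n = 1.960² × 0.0819 / 0.062² ≈ 81.85 → 82.
Reduction: 250 − 82 = 168.

168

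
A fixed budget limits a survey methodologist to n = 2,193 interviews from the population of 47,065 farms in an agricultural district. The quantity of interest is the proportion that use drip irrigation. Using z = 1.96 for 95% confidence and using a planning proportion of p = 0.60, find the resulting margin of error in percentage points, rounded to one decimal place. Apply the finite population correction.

2.0

Finite-population factor: (N−n)/(N−1) = (47065−2193)/(47065−1) = 0.9534.
SE(p̂) = √[p(1−p)/n · (N−n)/(N−1)] = √[0.2400/2193 × 0.9534] = 0.01021.
E = z × SE = 1.96 × 0.01021 = 0.02002 ≈ 2.0 percentage points.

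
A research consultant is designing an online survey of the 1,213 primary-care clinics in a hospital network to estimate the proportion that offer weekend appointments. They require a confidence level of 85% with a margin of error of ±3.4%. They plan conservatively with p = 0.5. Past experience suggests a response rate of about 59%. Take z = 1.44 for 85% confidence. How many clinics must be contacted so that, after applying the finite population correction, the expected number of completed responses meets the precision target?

Completed interviews needed (unadjusted): n₀ = 1.44² × 0.2500 / 0.034² ≈ 448.44 → 449.
FPC for N = 1,213: n = 449 / (1 + 448/1213) = 449 / 1.3693 ≈ 327.90 → 328.
At a 59% response rate, contacts needed = 328 / 0.59 ≈ 555.93 → 556.

556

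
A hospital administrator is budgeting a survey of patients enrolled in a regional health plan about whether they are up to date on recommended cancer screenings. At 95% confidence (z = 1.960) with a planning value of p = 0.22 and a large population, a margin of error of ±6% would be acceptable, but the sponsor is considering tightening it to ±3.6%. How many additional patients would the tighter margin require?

At ±6%: n = 1.960² × 0.1716 / 0.060² ≈ 183.12 → 184.
At ±3.6%: n = 1.960² × 0.1716 / 0.036² ≈ 508.66 → 509.
Additional respondents: 509 − 184 = 325.

325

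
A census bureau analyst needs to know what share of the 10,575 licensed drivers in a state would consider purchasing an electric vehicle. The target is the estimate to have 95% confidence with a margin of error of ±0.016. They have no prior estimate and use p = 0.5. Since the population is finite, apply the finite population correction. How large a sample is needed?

For 95% confidence, z = 1.960.
Unadjusted: n₀ = 1.960² × 0.50 × 0.50 / 0.016² ≈ 3751.56, so n₀ = 3752.
Finite population correction with N = 10,575: n = n₀ / (1 + (n₀−1)/N) = 3752 / (1 + 3751/10575) = 3752 / 1.3547 ≈ 2769.61.
Rounding up, n = 2770.

2770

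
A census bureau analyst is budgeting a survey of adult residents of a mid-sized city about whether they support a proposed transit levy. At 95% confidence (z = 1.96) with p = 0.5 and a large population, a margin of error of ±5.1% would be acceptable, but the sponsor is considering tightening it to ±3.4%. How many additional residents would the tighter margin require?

At ±5.1%: n = 1.96² × 0.2500 / 0.051² ≈ 369.24 → 370.
At ±3.4%: n = 1.96² × 0.2500 / 0.034² ≈ 830.80 → 831.
Additional respondents: 831 − 370 = 461.

461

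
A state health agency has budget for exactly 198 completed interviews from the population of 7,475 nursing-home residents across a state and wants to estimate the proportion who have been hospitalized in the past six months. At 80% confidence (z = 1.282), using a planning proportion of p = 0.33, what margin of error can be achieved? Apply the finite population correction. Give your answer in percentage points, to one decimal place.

4.2

Finite-population factor: (N−n)/(N−1) = (7475−198)/(7475−1) = 0.9736.
SE(p̂) = √[p(1−p)/n · (N−n)/(N−1)] = √[0.2211/198 × 0.9736] = 0.03297.
E = z × SE = 1.282 × 0.03297 = 0.04227 ≈ 4.2 percentage points.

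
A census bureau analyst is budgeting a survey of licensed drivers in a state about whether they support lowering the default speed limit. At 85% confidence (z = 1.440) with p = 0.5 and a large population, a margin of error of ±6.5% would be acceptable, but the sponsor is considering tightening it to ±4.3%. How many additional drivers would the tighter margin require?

At ±6.5%: n = 1.440² × 0.2500 / 0.065² ≈ 122.70 → 123.
At ±4.3%: n = 1.440² × 0.2500 / 0.043² ≈ 280.37 → 281.
Additional respondents: 281 − 123 = 158.

158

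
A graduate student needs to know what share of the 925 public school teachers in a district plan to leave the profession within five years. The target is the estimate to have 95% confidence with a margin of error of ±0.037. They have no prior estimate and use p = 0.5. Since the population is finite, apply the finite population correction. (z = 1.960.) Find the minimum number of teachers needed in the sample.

Unadjusted: n₀ = 1.960² × 0.50 × 0.50 / 0.037² ≈ 701.53, so n₀ = 702.
Finite population correction with N = 925: n = n₀ / (1 + (n₀−1)/N) = 702 / (1 + 701/925) = 702 / 1.7578 ≈ 399.35.
Rounding up, n = 400.

400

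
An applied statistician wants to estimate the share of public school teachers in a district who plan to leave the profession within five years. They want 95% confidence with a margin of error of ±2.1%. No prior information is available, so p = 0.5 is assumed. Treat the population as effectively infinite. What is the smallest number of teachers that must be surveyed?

2178

For 95% confidence, z = 1.960.
With p = 0.5, p(1−p) = 0.25.
n = z²·p(1−p)/E² = 1.960² × 0.2500 / 0.021² = 3.8416 × 0.2500 / 0.000441 ≈ 2177.78.
Rounding up gives n = 2178.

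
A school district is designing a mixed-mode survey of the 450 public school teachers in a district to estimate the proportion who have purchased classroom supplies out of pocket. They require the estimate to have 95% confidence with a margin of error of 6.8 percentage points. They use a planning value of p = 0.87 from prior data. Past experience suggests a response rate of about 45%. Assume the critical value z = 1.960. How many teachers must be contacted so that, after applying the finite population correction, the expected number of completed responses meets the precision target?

174

Completed interviews needed (unadjusted): n₀ = 1.960² × 0.1131 / 0.068² ≈ 93.96 → 94.
FPC for N = 450: n = 94 / (1 + 93/450) = 94 / 1.2067 ≈ 77.90 → 78.
At a 45% response rate, contacts needed = 78 / 0.45 ≈ 173.33 → 174.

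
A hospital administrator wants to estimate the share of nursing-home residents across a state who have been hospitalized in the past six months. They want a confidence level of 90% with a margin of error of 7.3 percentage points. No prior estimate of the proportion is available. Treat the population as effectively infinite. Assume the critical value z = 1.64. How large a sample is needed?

127

With no prior estimate, use p = 0.5, giving p(1−p) = 0.25.
n = z²·p(1−p)/E² = 1.64² × 0.2500 / 0.073² = 2.6896 × 0.2500 / 0.005329 ≈ 126.18.
Rounding up gives n = 127.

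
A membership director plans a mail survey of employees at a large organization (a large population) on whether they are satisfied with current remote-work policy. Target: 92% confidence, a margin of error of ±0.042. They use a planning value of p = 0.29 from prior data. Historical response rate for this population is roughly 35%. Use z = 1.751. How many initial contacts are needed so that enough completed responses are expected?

Completed interviews needed: n₀ = 1.751² × 0.2059 / 0.042² ≈ 357.87 → 358.
At a 35% response rate, contacts needed = 358 / 0.35 ≈ 1022.86 → 1023.

1023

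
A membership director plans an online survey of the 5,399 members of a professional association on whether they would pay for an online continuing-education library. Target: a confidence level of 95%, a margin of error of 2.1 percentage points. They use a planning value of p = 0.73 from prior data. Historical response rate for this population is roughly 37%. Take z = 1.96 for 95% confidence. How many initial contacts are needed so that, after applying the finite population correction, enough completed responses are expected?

Completed interviews needed (unadjusted): n₀ = 1.96² × 0.1971 / 0.021² ≈ 1716.96 → 1717.
FPC for N = 5,399: n = 1717 / (1 + 1716/5399) = 1717 / 1.3178 ≈ 1302.89 → 1303.
At a 37% response rate, contacts needed = 1303 / 0.37 ≈ 3521.62 → 3522.

3522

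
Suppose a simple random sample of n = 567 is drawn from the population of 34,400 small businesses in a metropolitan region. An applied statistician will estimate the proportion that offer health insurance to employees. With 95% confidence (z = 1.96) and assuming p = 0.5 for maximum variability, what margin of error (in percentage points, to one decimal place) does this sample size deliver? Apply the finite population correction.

4.1

Finite-population factor: (N−n)/(N−1) = (34400−567)/(34400−1) = 0.9835.
SE(p̂) = √[p(1−p)/n · (N−n)/(N−1)] = √[0.2500/567 × 0.9835] = 0.02082.
E = z × SE = 1.96 × 0.02082 = 0.04082 ≈ 4.1 percentage points.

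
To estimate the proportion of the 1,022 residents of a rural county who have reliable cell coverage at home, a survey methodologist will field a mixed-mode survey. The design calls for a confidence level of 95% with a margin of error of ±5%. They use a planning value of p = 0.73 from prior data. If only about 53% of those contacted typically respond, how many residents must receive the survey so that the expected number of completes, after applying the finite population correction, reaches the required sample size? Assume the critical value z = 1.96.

442

Completed interviews needed (unadjusted): n₀ = 1.96² × 0.1971 / 0.050² ≈ 302.87 → 303.
FPC for N = 1,022: n = 303 / (1 + 302/1022) = 303 / 1.2955 ≈ 233.89 → 234.
At a 53% response rate, contacts needed = 234 / 0.53 ≈ 441.51 → 442.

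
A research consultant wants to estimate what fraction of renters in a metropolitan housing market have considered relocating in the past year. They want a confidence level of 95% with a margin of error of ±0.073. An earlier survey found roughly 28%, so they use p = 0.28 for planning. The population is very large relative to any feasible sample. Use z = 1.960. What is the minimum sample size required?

146

With p = 0.28, p(1−p) = 0.2016.
n = z²·p(1−p)/E² = 1.960² × 0.2016 / 0.073² = 3.8416 × 0.2016 / 0.005329 ≈ 145.33.
Rounding up gives n = 146.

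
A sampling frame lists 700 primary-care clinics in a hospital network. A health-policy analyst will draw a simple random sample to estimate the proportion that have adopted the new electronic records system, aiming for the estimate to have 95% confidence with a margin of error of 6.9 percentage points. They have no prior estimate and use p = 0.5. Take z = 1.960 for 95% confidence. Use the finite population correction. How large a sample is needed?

157

Unadjusted: n₀ = 1.960² × 0.50 × 0.50 / 0.069² ≈ 201.72, so n₀ = 202.
Finite population correction with N = 700: n = n₀ / (1 + (n₀−1)/N) = 202 / (1 + 201/700) = 202 / 1.2871 ≈ 156.94.
Rounding up, n = 157.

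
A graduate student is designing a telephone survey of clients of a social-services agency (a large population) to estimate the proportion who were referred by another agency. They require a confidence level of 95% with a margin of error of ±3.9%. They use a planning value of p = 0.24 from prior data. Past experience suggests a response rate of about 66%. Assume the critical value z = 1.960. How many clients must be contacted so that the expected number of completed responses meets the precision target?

699

Completed interviews needed: n₀ = 1.960² × 0.1824 / 0.039² ≈ 460.69 → 461.
At a 66% response rate, contacts needed = 461 / 0.66 ≈ 698.48 → 699.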